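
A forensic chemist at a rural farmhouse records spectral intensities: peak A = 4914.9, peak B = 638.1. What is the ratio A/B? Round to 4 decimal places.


Spectral peak ratio:
Peak A = 4914.9 counts
Peak B = 638.1 counts
Ratio = 4914.9 / 638.1 = 7.7024

7.7024


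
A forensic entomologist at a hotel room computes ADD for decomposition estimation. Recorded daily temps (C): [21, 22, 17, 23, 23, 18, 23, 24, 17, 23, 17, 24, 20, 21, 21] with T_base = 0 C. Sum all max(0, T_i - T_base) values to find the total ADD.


Computing ADD day by day:
Day 1: max(0, 21 - 0) = 21
Day 2: max(0, 22 - 0) = 22
Day 3: max(0, 17 - 0) = 17
Day 4: max(0, 23 - 0) = 23
Day 5: max(0, 23 - 0) = 23
Day 6: max(0, 18 - 0) = 18
Day 7: max(0, 23 - 0) = 23
Day 8: max(0, 24 - 0) = 24
Day 9: max(0, 17 - 0) = 17
Day 10: max(0, 23 - 0) = 23
Day 11: max(0, 17 - 0) = 17
Day 12: max(0, 24 - 0) = 24
Day 13: max(0, 20 - 0) = 20
Day 14: max(0, 21 - 0) = 21
Day 15: max(0, 21 - 0) = 21
Total ADD = 314

314


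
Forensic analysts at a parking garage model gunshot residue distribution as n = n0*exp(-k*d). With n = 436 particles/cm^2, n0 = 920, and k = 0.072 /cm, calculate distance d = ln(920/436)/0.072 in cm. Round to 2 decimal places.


GSR distance calculation:
n0/n = 920 / 436 = 2.110092
ln(n0/n) = 0.746732
d = 0.746732 / 0.072 = 10.37 cm

10.37


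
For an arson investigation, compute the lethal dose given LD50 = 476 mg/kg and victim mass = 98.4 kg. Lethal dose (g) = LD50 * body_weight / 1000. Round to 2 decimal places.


Lethal dose calculation:
Lethal dose = LD50 * body_weight / 1000
= 476 * 98.4 / 1000
= 46838.4 / 1000
= 46.84 g

46.84


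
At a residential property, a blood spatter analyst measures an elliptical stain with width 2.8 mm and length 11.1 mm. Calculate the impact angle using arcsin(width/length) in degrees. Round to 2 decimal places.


Blood spatter impact angle calculation:
width / length = 2.8 / 11.1 = 0.252252
angle = arcsin(0.252252)
angle = 14.61 degrees

14.61


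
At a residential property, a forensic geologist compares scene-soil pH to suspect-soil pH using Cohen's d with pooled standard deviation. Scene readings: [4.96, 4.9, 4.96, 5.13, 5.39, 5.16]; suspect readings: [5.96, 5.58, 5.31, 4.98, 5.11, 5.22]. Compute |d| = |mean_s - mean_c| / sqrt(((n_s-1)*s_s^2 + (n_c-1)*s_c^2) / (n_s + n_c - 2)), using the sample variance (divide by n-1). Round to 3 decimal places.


Pooled-variance Cohen's d for soil pH comparison:
Scene mean = 30.5 / 6 = 5.083333
Suspect mean = 32.16 / 6 = 5.36
Scene sample variance s_s^2 = 0.033227
Suspect sample variance s_c^2 = 0.12748
Pooled variance = ((n_s-1)*s_s^2 + (n_c-1)*s_c^2) / (n_s + n_c - 2) = 0.080353
Pooled SD = sqrt(0.080353) = 0.283466
Mean difference = -0.276667
|d| = |-0.276667| / 0.283466 = 0.976

0.976


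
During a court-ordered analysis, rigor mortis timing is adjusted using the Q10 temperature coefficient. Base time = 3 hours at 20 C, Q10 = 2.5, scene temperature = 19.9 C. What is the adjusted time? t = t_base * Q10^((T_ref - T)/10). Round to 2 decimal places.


Rigor mortis time adjustment:
Exponent = (T_ref - T_actual) / 10 = (20 - 19.9) / 10 = 0.01
Q10 factor = 2.5^0.01 = 1.00921
t_adjusted = 3 * 1.00921 = 3.03 hours

3.03


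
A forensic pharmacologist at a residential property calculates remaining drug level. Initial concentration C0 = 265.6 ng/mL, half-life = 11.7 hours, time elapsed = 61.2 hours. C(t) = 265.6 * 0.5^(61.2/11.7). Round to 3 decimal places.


Drug concentration decay:
Number of half-lives = t / t_half = 61.2 / 11.7 = 5.230769
Decay factor = 0.5^5.230769 = 0.02663064
C(t) = 265.6 * 0.02663064 = 7.073 ng/mL

7.073


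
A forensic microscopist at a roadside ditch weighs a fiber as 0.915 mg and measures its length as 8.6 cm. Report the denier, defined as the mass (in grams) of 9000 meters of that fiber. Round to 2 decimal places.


Denier calculation:
Mass in grams = 0.915 mg / 1000 = 0.000915 g
Length in meters = 8.6 cm / 100 = 0.086 m
Linear density = mass / length = 0.000915 / 0.086 = 0.01063953 g/m
Denier = (g/m) * 9000 = 0.01063953 * 9000 = 95.76

95.76


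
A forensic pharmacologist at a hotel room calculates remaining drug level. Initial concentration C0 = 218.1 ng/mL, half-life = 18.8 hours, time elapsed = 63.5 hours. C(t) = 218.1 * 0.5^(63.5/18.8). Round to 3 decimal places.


Drug concentration decay:
Number of half-lives = t / t_half = 63.5 / 18.8 = 3.37766
Decay factor = 0.5^3.37766 = 0.09621062
C(t) = 218.1 * 0.09621062 = 20.984 ng/mL

20.984


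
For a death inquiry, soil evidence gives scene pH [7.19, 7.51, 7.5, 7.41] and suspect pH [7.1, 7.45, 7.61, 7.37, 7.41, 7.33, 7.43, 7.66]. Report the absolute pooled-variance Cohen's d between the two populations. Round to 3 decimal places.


Pooled-variance Cohen's d for soil pH comparison:
Scene mean = 29.61 / 4 = 7.4025
Suspect mean = 59.36 / 8 = 7.42
Scene sample variance s_s^2 = 0.022092
Suspect sample variance s_c^2 = 0.029686
Pooled variance = ((n_s-1)*s_s^2 + (n_c-1)*s_c^2) / (n_s + n_c - 2) = 0.027408
Pooled SD = sqrt(0.027408) = 0.165554
Mean difference = -0.0175
|d| = |-0.0175| / 0.165554 = 0.106

0.106


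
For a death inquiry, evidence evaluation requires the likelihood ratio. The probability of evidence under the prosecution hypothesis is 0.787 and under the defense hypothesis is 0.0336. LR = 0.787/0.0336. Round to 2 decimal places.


Likelihood ratio calculation:
LR = P(E|Hp) / P(E|Hd)
LR = 0.787 / 0.0336
LR = 23.42

23.42


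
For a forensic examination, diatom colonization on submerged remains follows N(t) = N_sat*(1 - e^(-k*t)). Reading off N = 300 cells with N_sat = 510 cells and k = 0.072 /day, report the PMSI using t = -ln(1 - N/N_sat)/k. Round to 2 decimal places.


PMSI from diatom colonization curve:
N / N_sat = 300 / 510 = 0.588235
1 - N/N_sat = 0.411765
ln(1 - N/N_sat) = -0.887302
t = -ln(1 - N/N_sat) / k = -(-0.887302) / 0.072 = 12.32 days

12.32


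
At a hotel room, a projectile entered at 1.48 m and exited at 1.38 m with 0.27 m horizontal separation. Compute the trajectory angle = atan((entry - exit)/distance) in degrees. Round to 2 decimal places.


Bullet trajectory angle:
Height difference = 1.48 - 1.38 = 0.1 m
angle = atan(0.1 / 0.27)
angle = atan(0.37037)
angle = 20.32 degrees

20.32


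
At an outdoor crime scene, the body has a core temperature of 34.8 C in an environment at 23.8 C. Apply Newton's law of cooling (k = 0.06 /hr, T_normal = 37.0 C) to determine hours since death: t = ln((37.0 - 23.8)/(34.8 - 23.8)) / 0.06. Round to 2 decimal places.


Using Newton's law of cooling:
t = ln((T_normal - T_ambient) / (T_body - T_ambient)) / k
T_normal - T_ambient = 13.2
T_body - T_ambient = 11.0
Ratio = 1.2
ln(ratio) = 0.182322
t = 0.182322 / 0.06 = 3.04 hours

3.04


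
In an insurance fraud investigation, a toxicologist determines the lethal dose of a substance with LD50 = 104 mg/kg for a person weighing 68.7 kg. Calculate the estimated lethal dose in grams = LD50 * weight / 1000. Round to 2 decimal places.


Lethal dose calculation:
Lethal dose = LD50 * body_weight / 1000
= 104 * 68.7 / 1000
= 7144.8 / 1000
= 7.14 g

7.14


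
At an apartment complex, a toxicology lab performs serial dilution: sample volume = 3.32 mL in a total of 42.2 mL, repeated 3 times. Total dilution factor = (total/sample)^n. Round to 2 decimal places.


Dilution factor calculation:
Single dilution = V_total / V_sample = 42.2 / 3.32 ≈ 12.710843
Number of dilutions = 3
Total DF = (42.2 / 3.32)^3 (full precision, rounded at the end) = 2053.63

2053.63


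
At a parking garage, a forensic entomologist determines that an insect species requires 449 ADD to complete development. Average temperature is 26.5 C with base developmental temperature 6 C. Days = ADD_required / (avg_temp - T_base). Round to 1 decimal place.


Insect development time:
Effective temperature = avg_temp - T_base = 26.5 - 6 = 20.5 C
Days = ADD / effective_temp = 449 / 20.5 = 21.9 days

21.9


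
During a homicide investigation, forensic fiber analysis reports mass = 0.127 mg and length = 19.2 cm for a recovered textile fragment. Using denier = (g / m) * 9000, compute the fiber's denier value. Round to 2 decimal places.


Denier calculation:
Mass in grams = 0.127 mg / 1000 = 0.000127 g
Length in meters = 19.2 cm / 100 = 0.192 m
Linear density = mass / length = 0.000127 / 0.192 = 0.00066146 g/m
Denier = (g/m) * 9000 = 0.00066146 * 9000 = 5.95

5.95


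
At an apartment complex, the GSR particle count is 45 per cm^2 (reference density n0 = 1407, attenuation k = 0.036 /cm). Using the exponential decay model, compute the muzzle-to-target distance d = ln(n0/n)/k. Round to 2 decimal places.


GSR distance calculation:
n0/n = 1407 / 45 = 31.266667
ln(n0/n) = 3.442553
d = 3.442553 / 0.036 = 95.63 cm

95.63


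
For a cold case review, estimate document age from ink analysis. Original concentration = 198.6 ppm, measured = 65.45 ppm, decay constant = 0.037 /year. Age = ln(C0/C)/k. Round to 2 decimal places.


Document age estimation:
C0/C = 198.6 / 65.45 = 3.034377
ln(C0/C) = 1.110006
t = 1.110006 / 0.037 = 30.00 years

30.00


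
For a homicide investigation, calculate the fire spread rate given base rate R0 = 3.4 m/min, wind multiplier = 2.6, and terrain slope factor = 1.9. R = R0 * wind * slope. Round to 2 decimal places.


Fire spread rate calculation:
R = R0 * wind_factor * slope_factor
= 3.4 * 2.6 * 1.9
= 8.84 * 1.9
= 16.80 m/min

16.80


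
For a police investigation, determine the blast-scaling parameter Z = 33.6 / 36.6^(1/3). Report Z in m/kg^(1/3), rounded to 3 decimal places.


Scaled distance calculation:
W^(1/3) = 36.6^(1/3) = 3.32017
Z = R / W^(1/3) = 33.6 / 3.32017
Z = 10.120 m/kg^(1/3)

10.120


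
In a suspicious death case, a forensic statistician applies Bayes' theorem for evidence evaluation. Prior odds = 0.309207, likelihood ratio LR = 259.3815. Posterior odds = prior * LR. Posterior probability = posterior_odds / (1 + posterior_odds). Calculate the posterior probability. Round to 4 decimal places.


Bayesian evidence evaluation:
Posterior odds = prior_odds * LR = 0.309207 * 259.3815 = 80.20258
Posterior probability = posterior_odds / (1 + posterior_odds)
= 80.20258 / (1 + 80.20258)
= 80.20258 / 81.20258
= 0.9877

0.9877


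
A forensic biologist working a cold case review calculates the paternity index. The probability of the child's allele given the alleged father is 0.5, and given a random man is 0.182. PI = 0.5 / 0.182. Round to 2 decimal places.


Paternity Index calculation:
PI = P(allele|father) / P(allele|random)
PI = 0.5 / 0.182
PI = 2.75

2.75


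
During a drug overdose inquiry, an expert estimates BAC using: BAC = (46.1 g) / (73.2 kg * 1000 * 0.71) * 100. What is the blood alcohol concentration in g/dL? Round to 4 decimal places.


Applying the Widmark formula:
BAC = (dose_g / (body_wt * 1000 * r)) * 100
Denominator = 73.2 * 1000 * 0.71 = 51972
BAC = (46.1 / 51972) * 100
BAC = 0.0887 g/dL

0.0887


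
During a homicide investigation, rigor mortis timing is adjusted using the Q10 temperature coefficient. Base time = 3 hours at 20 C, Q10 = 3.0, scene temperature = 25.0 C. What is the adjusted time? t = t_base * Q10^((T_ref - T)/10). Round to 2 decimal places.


Rigor mortis time adjustment:
Exponent = (T_ref - T_actual) / 10 = (20 - 25.0) / 10 = -0.5
Q10 factor = 3.0^-0.5 = 0.57735
t_adjusted = 3 * 0.57735 = 1.73 hours

1.73


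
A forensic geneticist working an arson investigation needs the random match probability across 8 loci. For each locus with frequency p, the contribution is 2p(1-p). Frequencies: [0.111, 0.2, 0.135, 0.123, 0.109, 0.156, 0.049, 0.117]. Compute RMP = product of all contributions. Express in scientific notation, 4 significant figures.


Computing RMP for 8 loci:
Locus 1: 2 * 0.111 * 0.889 = 0.197358
Locus 2: 2 * 0.2 * 0.8 = 0.32
Locus 3: 2 * 0.135 * 0.865 = 0.23355
Locus 4: 2 * 0.123 * 0.877 = 0.215742
Locus 5: 2 * 0.109 * 0.891 = 0.194238
Locus 6: 2 * 0.156 * 0.844 = 0.263328
Locus 7: 2 * 0.049 * 0.951 = 0.093198
Locus 8: 2 * 0.117 * 0.883 = 0.206622
RMP = 3.134e-06

3.134e-06


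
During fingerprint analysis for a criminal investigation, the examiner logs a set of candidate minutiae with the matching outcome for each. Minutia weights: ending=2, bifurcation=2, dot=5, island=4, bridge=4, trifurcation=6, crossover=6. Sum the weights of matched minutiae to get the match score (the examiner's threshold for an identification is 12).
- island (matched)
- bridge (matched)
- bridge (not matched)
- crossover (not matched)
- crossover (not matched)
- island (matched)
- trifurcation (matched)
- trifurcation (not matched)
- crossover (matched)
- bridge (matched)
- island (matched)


Weighted minutiae match score:
  island: matched, +4 (running total 4)
  bridge: matched, +4 (running total 8)
  bridge: not matched, +0
  crossover: not matched, +0
  crossover: not matched, +0
  island: matched, +4 (running total 12)
  trifurcation: matched, +6 (running total 18)
  trifurcation: not matched, +0
  crossover: matched, +6 (running total 24)
  bridge: matched, +4 (running total 28)
  island: matched, +4 (running total 32)
Total score = 32
Threshold = 12; verdict = identification

32


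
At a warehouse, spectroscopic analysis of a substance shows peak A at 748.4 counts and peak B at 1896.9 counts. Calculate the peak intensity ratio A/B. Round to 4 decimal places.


Spectral peak ratio:
Peak A = 748.4 counts
Peak B = 1896.9 counts
Ratio = 748.4 / 1896.9 = 0.3945

0.3945


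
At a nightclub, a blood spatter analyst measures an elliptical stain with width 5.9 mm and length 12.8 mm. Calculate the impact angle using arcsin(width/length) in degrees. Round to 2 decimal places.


Blood spatter impact angle calculation:
width / length = 5.9 / 12.8 = 0.460938
angle = arcsin(0.460938)
angle = 27.45 degrees

27.45


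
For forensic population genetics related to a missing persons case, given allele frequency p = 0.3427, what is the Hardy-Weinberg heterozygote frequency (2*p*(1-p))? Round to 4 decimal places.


Hardy-Weinberg heterozygote frequency:
q = 1 - p = 1 - 0.3427 = 0.6573
2pq = 2 * 0.3427 * 0.6573 = 0.4505

0.4505


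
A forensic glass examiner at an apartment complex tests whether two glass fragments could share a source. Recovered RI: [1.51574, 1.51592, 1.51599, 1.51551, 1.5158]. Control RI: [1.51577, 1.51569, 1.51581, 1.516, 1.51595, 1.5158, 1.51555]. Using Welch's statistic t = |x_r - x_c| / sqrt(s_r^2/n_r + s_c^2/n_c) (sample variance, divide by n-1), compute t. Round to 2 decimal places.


Welch's t-criterion for glass RI comparison:
Recovered mean = sum / n_r = 7.57896 / 5 = 1.515792
Control mean = sum / n_c = 10.61057 / 7 = 1.5157957
Recovered sample variance s_r^2 = 3.447e-08
Control sample variance s_c^2 = 2.29952e-08
Welch SE (unpooled) = sqrt(s_r^2/n_r + s_c^2/n_c) = sqrt(6.894e-09 + 3.28503e-09) = sqrt(1.0179e-08) = 0.000100891
|mean_r - mean_c| = 3.71429e-06
t = 3.71429e-06 / 0.000100891 = 0.04

0.04


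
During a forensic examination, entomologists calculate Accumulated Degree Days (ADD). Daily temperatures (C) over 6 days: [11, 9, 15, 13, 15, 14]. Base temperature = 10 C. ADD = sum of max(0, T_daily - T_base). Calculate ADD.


Computing ADD day by day:
Day 1: max(0, 11 - 10) = 1
Day 2: max(0, 9 - 10) = 0
Day 3: max(0, 15 - 10) = 5
Day 4: max(0, 13 - 10) = 3
Day 5: max(0, 15 - 10) = 5
Day 6: max(0, 14 - 10) = 4
Total ADD = 18

18


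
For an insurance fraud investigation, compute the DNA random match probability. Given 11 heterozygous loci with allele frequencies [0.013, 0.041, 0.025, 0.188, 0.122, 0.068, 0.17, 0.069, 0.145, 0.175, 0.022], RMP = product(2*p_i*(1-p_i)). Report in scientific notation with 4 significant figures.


Computing RMP for 11 loci:
Locus 1: 2 * 0.013 * 0.987 = 0.025662
Locus 2: 2 * 0.041 * 0.959 = 0.078638
Locus 3: 2 * 0.025 * 0.975 = 0.04875
Locus 4: 2 * 0.188 * 0.812 = 0.305312
Locus 5: 2 * 0.122 * 0.878 = 0.214232
Locus 6: 2 * 0.068 * 0.932 = 0.126752
Locus 7: 2 * 0.17 * 0.83 = 0.2822
Locus 8: 2 * 0.069 * 0.931 = 0.128478
Locus 9: 2 * 0.145 * 0.855 = 0.24795
Locus 10: 2 * 0.175 * 0.825 = 0.28875
Locus 11: 2 * 0.022 * 0.978 = 0.043032
RMP = 9.111e-11

9.111e-11


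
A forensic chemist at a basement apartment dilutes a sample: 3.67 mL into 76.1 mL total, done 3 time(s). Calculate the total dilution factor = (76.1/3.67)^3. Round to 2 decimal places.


Dilution factor calculation:
Single dilution = V_total / V_sample = 76.1 / 3.67 ≈ 20.735695
Number of dilutions = 3
Total DF = (76.1 / 3.67)^3 (full precision, rounded at the end) = 8915.71

8915.71


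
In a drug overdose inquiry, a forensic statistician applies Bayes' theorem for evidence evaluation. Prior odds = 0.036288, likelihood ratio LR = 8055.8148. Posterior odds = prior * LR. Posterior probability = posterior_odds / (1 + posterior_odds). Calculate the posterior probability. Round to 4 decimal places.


Bayesian evidence evaluation:
Posterior odds = prior_odds * LR = 0.036288 * 8055.8148 = 292.3294
Posterior probability = posterior_odds / (1 + posterior_odds)
= 292.3294 / (1 + 292.3294)
= 292.3294 / 293.3294
= 0.9966

0.9966


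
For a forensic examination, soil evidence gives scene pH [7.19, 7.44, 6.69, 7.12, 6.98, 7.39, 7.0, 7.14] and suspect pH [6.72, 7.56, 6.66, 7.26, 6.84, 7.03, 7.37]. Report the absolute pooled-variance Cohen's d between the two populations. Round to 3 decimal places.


Pooled-variance Cohen's d for soil pH comparison:
Scene mean = 56.95 / 8 = 7.11875
Suspect mean = 49.44 / 7 = 7.062857
Scene sample variance s_s^2 = 0.05707
Suspect sample variance s_c^2 = 0.11849
Pooled variance = ((n_s-1)*s_s^2 + (n_c-1)*s_c^2) / (n_s + n_c - 2) = 0.085418
Pooled SD = sqrt(0.085418) = 0.292264
Mean difference = 0.055893
|d| = |0.055893| / 0.292264 = 0.191

0.191


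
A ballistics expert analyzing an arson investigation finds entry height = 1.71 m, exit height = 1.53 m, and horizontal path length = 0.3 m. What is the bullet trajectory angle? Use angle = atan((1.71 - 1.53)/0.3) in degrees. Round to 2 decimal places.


Bullet trajectory angle:
Height difference = 1.71 - 1.53 = 0.18 m
angle = atan(0.18 / 0.3)
angle = atan(0.6)
angle = 30.96 degrees

30.96


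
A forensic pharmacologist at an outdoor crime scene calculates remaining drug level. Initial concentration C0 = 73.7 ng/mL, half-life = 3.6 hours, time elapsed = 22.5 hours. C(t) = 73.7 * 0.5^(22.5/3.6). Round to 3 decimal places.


Drug concentration decay:
Number of half-lives = t / t_half = 22.5 / 3.6 = 6.25
Decay factor = 0.5^6.25 = 0.01313901
C(t) = 73.7 * 0.01313901 = 0.968 ng/mL

0.968


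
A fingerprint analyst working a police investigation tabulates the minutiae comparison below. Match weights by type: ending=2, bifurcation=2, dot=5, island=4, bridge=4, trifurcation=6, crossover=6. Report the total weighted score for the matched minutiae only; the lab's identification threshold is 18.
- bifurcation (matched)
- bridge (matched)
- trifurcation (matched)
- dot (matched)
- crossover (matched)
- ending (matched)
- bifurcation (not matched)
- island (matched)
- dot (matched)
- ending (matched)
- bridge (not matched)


Weighted minutiae match score:
  bifurcation: matched, +2 (running total 2)
  bridge: matched, +4 (running total 6)
  trifurcation: matched, +6 (running total 12)
  dot: matched, +5 (running total 17)
  crossover: matched, +6 (running total 23)
  ending: matched, +2 (running total 25)
  bifurcation: not matched, +0
  island: matched, +4 (running total 29)
  dot: matched, +5 (running total 34)
  ending: matched, +2 (running total 36)
  bridge: not matched, +0
Total score = 36
Threshold = 18; verdict = identification

36


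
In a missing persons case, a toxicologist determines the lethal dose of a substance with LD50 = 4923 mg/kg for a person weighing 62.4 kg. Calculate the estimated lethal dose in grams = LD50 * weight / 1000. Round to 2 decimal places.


Lethal dose calculation:
Lethal dose = LD50 * body_weight / 1000
= 4923 * 62.4 / 1000
= 307195.2 / 1000
= 307.20 g

307.20


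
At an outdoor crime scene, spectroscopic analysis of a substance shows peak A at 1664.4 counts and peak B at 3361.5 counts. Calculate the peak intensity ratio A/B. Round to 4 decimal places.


Spectral peak ratio:
Peak A = 1664.4 counts
Peak B = 3361.5 counts
Ratio = 1664.4 / 3361.5 = 0.4951

0.4951


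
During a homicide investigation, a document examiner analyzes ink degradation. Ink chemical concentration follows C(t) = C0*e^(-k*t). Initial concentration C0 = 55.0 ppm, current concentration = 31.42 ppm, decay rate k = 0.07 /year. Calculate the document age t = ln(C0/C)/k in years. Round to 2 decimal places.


Document age estimation:
C0/C = 55.0 / 31.42 = 1.750477
ln(C0/C) = 0.559888
t = 0.559888 / 0.07 = 8.00 years

8.00


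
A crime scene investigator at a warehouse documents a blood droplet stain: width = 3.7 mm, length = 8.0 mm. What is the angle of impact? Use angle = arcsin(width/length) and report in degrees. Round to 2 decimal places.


Blood spatter impact angle calculation:
width / length = 3.7 / 8.0 = 0.4625
angle = arcsin(0.4625)
angle = 27.55 degrees

27.55


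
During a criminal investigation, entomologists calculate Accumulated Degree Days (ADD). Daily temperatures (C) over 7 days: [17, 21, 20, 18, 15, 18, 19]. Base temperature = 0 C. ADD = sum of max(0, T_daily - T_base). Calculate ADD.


Computing ADD day by day:
Day 1: max(0, 17 - 0) = 17
Day 2: max(0, 21 - 0) = 21
Day 3: max(0, 20 - 0) = 20
Day 4: max(0, 18 - 0) = 18
Day 5: max(0, 15 - 0) = 15
Day 6: max(0, 18 - 0) = 18
Day 7: max(0, 19 - 0) = 19
Total ADD = 128

128


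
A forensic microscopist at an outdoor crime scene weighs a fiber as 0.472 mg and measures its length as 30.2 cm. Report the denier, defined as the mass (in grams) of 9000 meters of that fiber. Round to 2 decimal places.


Denier calculation:
Mass in grams = 0.472 mg / 1000 = 0.000472 g
Length in meters = 30.2 cm / 100 = 0.302 m
Linear density = mass / length = 0.000472 / 0.302 = 0.00156291 g/m
Denier = (g/m) * 9000 = 0.00156291 * 9000 = 14.07

14.07


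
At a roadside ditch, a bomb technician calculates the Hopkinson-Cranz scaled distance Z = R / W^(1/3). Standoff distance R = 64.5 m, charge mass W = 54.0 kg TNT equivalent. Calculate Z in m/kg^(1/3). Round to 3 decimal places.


Scaled distance calculation:
W^(1/3) = 54.0^(1/3) = 3.779763
Z = R / W^(1/3) = 64.5 / 3.779763
Z = 17.065 m/kg^(1/3)

17.065


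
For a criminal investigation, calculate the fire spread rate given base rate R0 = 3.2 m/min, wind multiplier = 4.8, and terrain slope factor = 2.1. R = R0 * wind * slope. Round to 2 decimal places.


Fire spread rate calculation:
R = R0 * wind_factor * slope_factor
= 3.2 * 4.8 * 2.1
= 15.36 * 2.1
= 32.26 m/min

32.26


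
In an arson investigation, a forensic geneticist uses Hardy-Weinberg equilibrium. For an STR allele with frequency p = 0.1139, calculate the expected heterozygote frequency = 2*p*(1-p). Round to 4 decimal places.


Hardy-Weinberg heterozygote frequency:
q = 1 - p = 1 - 0.1139 = 0.8861
2pq = 2 * 0.1139 * 0.8861 = 0.2019

0.2019


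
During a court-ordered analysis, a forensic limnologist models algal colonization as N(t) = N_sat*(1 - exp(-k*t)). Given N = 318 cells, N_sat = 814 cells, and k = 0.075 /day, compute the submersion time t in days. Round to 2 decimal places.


PMSI from diatom colonization curve:
N / N_sat = 318 / 814 = 0.390663
1 - N/N_sat = 0.609337
ln(1 - N/N_sat) = -0.495384
t = -ln(1 - N/N_sat) / k = -(-0.495384) / 0.075 = 6.61 days

6.61


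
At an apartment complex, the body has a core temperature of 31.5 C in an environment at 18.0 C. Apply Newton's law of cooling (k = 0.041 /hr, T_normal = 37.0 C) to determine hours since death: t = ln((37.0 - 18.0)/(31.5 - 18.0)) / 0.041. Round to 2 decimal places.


Using Newton's law of cooling:
t = ln((T_normal - T_ambient) / (T_body - T_ambient)) / k
T_normal - T_ambient = 19.0
T_body - T_ambient = 13.5
Ratio = 1.407407
ln(ratio) = 0.341749
t = 0.341749 / 0.041 = 8.34 hours

8.34


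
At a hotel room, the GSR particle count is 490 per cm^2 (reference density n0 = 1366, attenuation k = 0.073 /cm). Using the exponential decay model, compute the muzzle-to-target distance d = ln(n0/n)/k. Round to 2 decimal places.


GSR distance calculation:
n0/n = 1366 / 490 = 2.787755
ln(n0/n) = 1.025237
d = 1.025237 / 0.073 = 14.04 cm

14.04


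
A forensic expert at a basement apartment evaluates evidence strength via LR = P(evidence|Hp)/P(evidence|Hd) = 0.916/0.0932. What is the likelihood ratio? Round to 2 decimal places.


Likelihood ratio calculation:
LR = P(E|Hp) / P(E|Hd)
LR = 0.916 / 0.0932
LR = 9.83

9.83


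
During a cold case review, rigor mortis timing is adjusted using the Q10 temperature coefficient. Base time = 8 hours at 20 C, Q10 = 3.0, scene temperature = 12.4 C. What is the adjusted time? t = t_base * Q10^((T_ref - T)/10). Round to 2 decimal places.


Rigor mortis time adjustment:
Exponent = (T_ref - T_actual) / 10 = (20 - 12.4) / 10 = 0.76
Q10 factor = 3.0^0.76 = 2.30469
t_adjusted = 8 * 2.30469 = 18.44 hours

18.44


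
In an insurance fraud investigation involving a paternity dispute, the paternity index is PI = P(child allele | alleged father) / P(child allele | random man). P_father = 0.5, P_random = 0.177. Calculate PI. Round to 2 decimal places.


Paternity Index calculation:
PI = P(allele|father) / P(allele|random)
PI = 0.5 / 0.177
PI = 2.82

2.82


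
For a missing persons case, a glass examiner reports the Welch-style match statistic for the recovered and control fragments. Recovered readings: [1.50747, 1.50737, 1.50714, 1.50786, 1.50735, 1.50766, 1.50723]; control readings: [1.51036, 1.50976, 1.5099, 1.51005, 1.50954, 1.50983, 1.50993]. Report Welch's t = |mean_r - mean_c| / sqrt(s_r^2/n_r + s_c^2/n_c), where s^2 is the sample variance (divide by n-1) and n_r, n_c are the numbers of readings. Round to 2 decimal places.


Welch's t-criterion for glass RI comparison:
Recovered mean = sum / n_r = 10.55208 / 7 = 1.50744
Control mean = sum / n_c = 10.56937 / 7 = 1.50991
Recovered sample variance s_r^2 = 6.21333e-08
Control sample variance s_c^2 = 6.47333e-08
Welch SE (unpooled) = sqrt(s_r^2/n_r + s_c^2/n_c) = sqrt(8.87619e-09 + 9.24762e-09) = sqrt(1.81238e-08) = 0.000134625
|mean_r - mean_c| = 0.00247
t = 0.00247 / 0.000134625 = 18.35

18.35


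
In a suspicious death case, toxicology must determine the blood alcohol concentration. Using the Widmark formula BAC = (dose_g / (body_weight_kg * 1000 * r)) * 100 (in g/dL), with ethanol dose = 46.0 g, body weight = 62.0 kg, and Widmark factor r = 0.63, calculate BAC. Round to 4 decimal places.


Applying the Widmark formula:
BAC = (dose_g / (body_wt * 1000 * r)) * 100
Denominator = 62.0 * 1000 * 0.63 = 39060
BAC = (46.0 / 39060) * 100
BAC = 0.1178 g/dL

0.1178


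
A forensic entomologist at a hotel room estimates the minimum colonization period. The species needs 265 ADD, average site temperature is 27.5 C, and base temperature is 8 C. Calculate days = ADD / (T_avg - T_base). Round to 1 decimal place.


Insect development time:
Effective temperature = avg_temp - T_base = 27.5 - 8 = 19.5 C
Days = ADD / effective_temp = 265 / 19.5 = 13.6 days

13.6


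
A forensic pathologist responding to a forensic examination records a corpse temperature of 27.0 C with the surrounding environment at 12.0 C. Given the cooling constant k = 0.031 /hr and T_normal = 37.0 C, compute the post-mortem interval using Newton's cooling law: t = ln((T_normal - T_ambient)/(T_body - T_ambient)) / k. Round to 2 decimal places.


Using Newton's law of cooling:
t = ln((T_normal - T_ambient) / (T_body - T_ambient)) / k
T_normal - T_ambient = 25.0
T_body - T_ambient = 15.0
Ratio = 1.666667
ln(ratio) = 0.510826
t = 0.510826 / 0.031 = 16.48 hours

16.48


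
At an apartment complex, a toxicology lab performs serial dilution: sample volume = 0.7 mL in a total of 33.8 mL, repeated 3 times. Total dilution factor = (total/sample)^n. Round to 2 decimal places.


Dilution factor calculation:
Single dilution = V_total / V_sample = 33.8 / 0.7 ≈ 48.285714
Number of dilutions = 3
Total DF = (33.8 / 0.7)^3 (full precision, rounded at the end) = 112578.64

112578.64


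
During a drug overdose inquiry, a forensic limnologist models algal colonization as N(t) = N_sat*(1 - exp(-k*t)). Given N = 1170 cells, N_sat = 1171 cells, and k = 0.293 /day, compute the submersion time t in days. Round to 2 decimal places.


PMSI from diatom colonization curve:
N / N_sat = 1170 / 1171 = 0.999146
1 - N/N_sat = 0.000854
ln(1 - N/N_sat) = -7.065579
t = -ln(1 - N/N_sat) / k = -(-7.065579) / 0.293 = 24.11 days

24.11


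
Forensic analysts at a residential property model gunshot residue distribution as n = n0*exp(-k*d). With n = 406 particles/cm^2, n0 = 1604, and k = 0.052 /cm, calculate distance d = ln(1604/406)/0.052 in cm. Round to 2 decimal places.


GSR distance calculation:
n0/n = 1604 / 406 = 3.950739
ln(n0/n) = 1.373903
d = 1.373903 / 0.052 = 26.42 cm

26.42


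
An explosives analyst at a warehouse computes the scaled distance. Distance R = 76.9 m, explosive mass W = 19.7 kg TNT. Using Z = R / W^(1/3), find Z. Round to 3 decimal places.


Scaled distance calculation:
W^(1/3) = 19.7^(1/3) = 2.700777
Z = R / W^(1/3) = 76.9 / 2.700777
Z = 28.473 m/kg^(1/3)

28.473


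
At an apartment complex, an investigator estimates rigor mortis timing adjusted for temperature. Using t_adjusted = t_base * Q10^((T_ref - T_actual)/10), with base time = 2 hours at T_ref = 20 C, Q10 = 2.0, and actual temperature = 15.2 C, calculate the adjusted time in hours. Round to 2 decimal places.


Rigor mortis time adjustment:
Exponent = (T_ref - T_actual) / 10 = (20 - 15.2) / 10 = 0.48
Q10 factor = 2.0^0.48 = 1.39474
t_adjusted = 2 * 1.39474 = 2.79 hours

2.79


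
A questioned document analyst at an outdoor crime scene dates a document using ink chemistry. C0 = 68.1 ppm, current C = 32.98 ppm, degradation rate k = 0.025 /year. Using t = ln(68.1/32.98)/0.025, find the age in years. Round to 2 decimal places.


Document age estimation:
C0/C = 68.1 / 32.98 = 2.064888
ln(C0/C) = 0.725076
t = 0.725076 / 0.025 = 29.00 years

29.00


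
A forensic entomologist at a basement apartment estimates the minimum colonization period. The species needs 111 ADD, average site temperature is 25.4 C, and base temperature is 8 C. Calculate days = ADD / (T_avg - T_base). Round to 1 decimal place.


Insect development time:
Effective temperature = avg_temp - T_base = 25.4 - 8 = 17.4 C
Days = ADD / effective_temp = 111 / 17.4 = 6.4 days

6.4


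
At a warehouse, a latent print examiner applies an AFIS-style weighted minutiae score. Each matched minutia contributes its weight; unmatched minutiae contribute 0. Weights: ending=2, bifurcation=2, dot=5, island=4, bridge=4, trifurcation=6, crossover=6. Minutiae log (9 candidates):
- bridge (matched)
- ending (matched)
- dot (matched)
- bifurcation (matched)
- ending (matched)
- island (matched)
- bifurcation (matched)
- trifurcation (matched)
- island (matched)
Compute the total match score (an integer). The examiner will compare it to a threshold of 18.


Weighted minutiae match score:
  bridge: matched, +4 (running total 4)
  ending: matched, +2 (running total 6)
  dot: matched, +5 (running total 11)
  bifurcation: matched, +2 (running total 13)
  ending: matched, +2 (running total 15)
  island: matched, +4 (running total 19)
  bifurcation: matched, +2 (running total 21)
  trifurcation: matched, +6 (running total 27)
  island: matched, +4 (running total 31)
Total score = 31
Threshold = 18; verdict = identification

31


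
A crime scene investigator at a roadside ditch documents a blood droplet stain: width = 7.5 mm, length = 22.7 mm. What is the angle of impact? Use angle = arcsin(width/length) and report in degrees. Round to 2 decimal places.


Blood spatter impact angle calculation:
width / length = 7.5 / 22.7 = 0.330396
angle = arcsin(0.330396)
angle = 19.29 degrees

19.29


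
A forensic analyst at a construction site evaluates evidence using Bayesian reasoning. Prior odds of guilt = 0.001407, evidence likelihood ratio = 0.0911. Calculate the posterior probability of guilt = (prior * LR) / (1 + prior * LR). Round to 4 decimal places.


Bayesian evidence evaluation:
Posterior odds = prior_odds * LR = 0.001407 * 0.0911 = 0.0001281777
Posterior probability = posterior_odds / (1 + posterior_odds)
= 0.0001281777 / (1 + 0.0001281777)
= 0.0001281777 / 1.0001281777
= 0.0001

0.0001


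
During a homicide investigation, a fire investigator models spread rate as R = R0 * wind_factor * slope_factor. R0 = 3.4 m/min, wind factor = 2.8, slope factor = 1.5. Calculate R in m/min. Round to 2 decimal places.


Fire spread rate calculation:
R = R0 * wind_factor * slope_factor
= 3.4 * 2.8 * 1.5
= 9.52 * 1.5
= 14.28 m/min

14.28


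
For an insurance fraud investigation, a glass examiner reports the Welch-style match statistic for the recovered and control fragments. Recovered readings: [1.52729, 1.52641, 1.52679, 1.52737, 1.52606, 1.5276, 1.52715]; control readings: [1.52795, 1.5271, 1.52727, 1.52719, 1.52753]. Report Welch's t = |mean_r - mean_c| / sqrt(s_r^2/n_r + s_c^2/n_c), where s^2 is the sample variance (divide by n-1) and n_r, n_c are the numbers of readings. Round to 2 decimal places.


Welch's t-criterion for glass RI comparison:
Recovered mean = sum / n_r = 10.68867 / 7 = 1.5269529
Control mean = sum / n_c = 7.63704 / 5 = 1.527408
Recovered sample variance s_r^2 = 3.10624e-07
Control sample variance s_c^2 = 1.1752e-07
Welch SE (unpooled) = sqrt(s_r^2/n_r + s_c^2/n_c) = sqrt(4.43748e-08 + 2.3504e-08) = sqrt(6.78788e-08) = 0.000260536
|mean_r - mean_c| = 0.000455143
t = 0.000455143 / 0.000260536 = 1.75

1.75


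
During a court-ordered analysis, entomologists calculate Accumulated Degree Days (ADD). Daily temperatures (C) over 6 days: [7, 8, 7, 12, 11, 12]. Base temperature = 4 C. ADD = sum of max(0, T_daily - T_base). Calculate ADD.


Computing ADD day by day:
Day 1: max(0, 7 - 4) = 3
Day 2: max(0, 8 - 4) = 4
Day 3: max(0, 7 - 4) = 3
Day 4: max(0, 12 - 4) = 8
Day 5: max(0, 11 - 4) = 7
Day 6: max(0, 12 - 4) = 8
Total ADD = 33

33


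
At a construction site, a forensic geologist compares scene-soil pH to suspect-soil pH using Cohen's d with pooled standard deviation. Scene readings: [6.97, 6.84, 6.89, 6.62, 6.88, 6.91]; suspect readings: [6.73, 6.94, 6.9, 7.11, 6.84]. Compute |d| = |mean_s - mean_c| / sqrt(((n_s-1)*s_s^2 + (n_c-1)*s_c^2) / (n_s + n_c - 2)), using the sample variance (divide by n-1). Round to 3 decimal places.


Pooled-variance Cohen's d for soil pH comparison:
Scene mean = 41.11 / 6 = 6.851667
Suspect mean = 34.52 / 5 = 6.904
Scene sample variance s_s^2 = 0.014697
Suspect sample variance s_c^2 = 0.01953
Pooled variance = ((n_s-1)*s_s^2 + (n_c-1)*s_c^2) / (n_s + n_c - 2) = 0.016845
Pooled SD = sqrt(0.016845) = 0.129788
Mean difference = -0.052333
|d| = |-0.052333| / 0.129788 = 0.403

0.403


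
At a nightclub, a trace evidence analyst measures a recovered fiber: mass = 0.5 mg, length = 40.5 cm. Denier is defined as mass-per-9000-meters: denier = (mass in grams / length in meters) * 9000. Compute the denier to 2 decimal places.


Denier calculation:
Mass in grams = 0.5 mg / 1000 = 0.0005 g
Length in meters = 40.5 cm / 100 = 0.405 m
Linear density = mass / length = 0.0005 / 0.405 = 0.00123457 g/m
Denier = (g/m) * 9000 = 0.00123457 * 9000 = 11.11

11.11


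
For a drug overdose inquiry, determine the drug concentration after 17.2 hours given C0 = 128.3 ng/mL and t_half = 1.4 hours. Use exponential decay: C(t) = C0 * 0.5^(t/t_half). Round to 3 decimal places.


Drug concentration decay:
Number of half-lives = t / t_half = 17.2 / 1.4 = 12.285714
Decay factor = 0.5^12.285714 = 0.00020028
C(t) = 128.3 * 0.00020028 = 0.026 ng/mL

0.026


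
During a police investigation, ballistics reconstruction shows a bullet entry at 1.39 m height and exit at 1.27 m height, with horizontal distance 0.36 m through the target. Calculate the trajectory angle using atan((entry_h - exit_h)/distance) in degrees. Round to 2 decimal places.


Bullet trajectory angle:
Height difference = 1.39 - 1.27 = 0.12 m
angle = atan(0.12 / 0.36)
angle = atan(0.333333)
angle = 18.43 degrees

18.43


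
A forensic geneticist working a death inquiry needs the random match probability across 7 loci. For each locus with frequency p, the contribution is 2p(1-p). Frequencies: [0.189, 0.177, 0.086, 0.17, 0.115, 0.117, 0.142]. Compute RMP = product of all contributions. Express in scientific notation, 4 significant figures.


Computing RMP for 7 loci:
Locus 1: 2 * 0.189 * 0.811 = 0.306558
Locus 2: 2 * 0.177 * 0.823 = 0.291342
Locus 3: 2 * 0.086 * 0.914 = 0.157208
Locus 4: 2 * 0.17 * 0.83 = 0.2822
Locus 5: 2 * 0.115 * 0.885 = 0.20355
Locus 6: 2 * 0.117 * 0.883 = 0.206622
Locus 7: 2 * 0.142 * 0.858 = 0.243672
RMP = 4.061e-05

4.061e-05


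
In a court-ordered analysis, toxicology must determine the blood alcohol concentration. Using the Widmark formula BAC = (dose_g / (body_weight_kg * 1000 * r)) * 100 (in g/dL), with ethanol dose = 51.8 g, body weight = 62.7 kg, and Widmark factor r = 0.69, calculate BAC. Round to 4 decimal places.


Applying the Widmark formula:
BAC = (dose_g / (body_wt * 1000 * r)) * 100
Denominator = 62.7 * 1000 * 0.69 = 43263
BAC = (51.8 / 43263) * 100
BAC = 0.1197 g/dL

0.1197


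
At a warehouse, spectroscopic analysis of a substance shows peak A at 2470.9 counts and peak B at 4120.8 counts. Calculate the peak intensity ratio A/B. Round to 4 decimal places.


Spectral peak ratio:
Peak A = 2470.9 counts
Peak B = 4120.8 counts
Ratio = 2470.9 / 4120.8 = 0.5996

0.5996


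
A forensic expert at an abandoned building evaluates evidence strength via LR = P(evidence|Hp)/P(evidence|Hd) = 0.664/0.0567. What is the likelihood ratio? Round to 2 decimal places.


Likelihood ratio calculation:
LR = P(E|Hp) / P(E|Hd)
LR = 0.664 / 0.0567
LR = 11.71

11.71


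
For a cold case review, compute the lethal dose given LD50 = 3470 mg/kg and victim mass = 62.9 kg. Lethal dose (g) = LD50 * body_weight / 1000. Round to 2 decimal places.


Lethal dose calculation:
Lethal dose = LD50 * body_weight / 1000
= 3470 * 62.9 / 1000
= 218263 / 1000
= 218.26 g

218.26


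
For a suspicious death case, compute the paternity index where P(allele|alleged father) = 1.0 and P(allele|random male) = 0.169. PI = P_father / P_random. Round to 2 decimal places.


Paternity Index calculation:
PI = P(allele|father) / P(allele|random)
PI = 1.0 / 0.169
PI = 5.92

5.92


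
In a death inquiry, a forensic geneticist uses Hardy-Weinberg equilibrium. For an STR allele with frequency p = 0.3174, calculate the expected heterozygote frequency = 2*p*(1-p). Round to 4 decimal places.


Hardy-Weinberg heterozygote frequency:
q = 1 - p = 1 - 0.3174 = 0.6826
2pq = 2 * 0.3174 * 0.6826 = 0.4333

0.4333


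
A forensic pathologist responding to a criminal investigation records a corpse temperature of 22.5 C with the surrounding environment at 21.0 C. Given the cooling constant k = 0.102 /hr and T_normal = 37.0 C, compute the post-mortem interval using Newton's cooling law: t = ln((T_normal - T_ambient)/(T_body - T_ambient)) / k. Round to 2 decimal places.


Using Newton's law of cooling:
t = ln((T_normal - T_ambient) / (T_body - T_ambient)) / k
T_normal - T_ambient = 16.0
T_body - T_ambient = 1.5
Ratio = 10.666667
ln(ratio) = 2.367124
t = 2.367124 / 0.102 = 23.21 hours

23.21


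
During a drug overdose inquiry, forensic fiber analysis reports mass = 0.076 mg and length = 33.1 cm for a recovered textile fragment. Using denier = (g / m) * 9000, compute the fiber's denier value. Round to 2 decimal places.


Denier calculation:
Mass in grams = 0.076 mg / 1000 = 0.000076 g
Length in meters = 33.1 cm / 100 = 0.331 m
Linear density = mass / length = 0.000076 / 0.331 = 0.00022961 g/m
Denier = (g/m) * 9000 = 0.00022961 * 9000 = 2.07

2.07


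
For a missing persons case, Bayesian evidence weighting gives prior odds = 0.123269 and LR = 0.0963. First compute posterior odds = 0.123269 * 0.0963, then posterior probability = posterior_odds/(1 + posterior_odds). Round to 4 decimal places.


Bayesian evidence evaluation:
Posterior odds = prior_odds * LR = 0.123269 * 0.0963 = 0.0118708
Posterior probability = posterior_odds / (1 + posterior_odds)
= 0.0118708 / (1 + 0.0118708)
= 0.0118708 / 1.0118708
= 0.0117

0.0117
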